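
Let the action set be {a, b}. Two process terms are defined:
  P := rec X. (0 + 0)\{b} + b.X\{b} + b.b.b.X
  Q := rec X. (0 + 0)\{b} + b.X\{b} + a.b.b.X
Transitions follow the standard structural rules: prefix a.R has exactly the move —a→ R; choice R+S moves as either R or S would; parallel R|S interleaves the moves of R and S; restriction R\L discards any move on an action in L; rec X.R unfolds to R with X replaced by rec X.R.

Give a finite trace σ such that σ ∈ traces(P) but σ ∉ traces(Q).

P's transition system — 4 states:
  u0 = rec X. (0 + 0)\{b} + b.X\{b} + b.b.b.X ⊢ -b-> u1, -b-> u2
  u1 = (rec X. (0 + 0)\{b} + b.X\{b} + b.b.b.X)\{b} ⊢ ∅
  u2 = b.b.(rec X. (0 + 0)\{b} + b.X\{b} + b.b.b.X) ⊢ -b-> u3
  u3 = b.(rec X. (0 + 0)\{b} + b.X\{b} + b.b.b.X) ⊢ -b-> u0
Q's transition system — 5 states:
  v0 = rec X. (0 + 0)\{b} + b.X\{b} + a.b.b.X ⊢ -a-> v1, -b-> v2
  v1 = b.b.(rec X. (0 + 0)\{b} + b.X\{b} + a.b.b.X) ⊢ -b-> v3
  v2 = (rec X. (0 + 0)\{b} + b.X\{b} + a.b.b.X)\{b} ⊢ -a-> v4
  v3 = b.(rec X. (0 + 0)\{b} + b.X\{b} + a.b.b.X) ⊢ -b-> v0
  v4 = (b.b.(rec X. (0 + 0)\{b} + b.X\{b} + a.b.b.X))\{b} ⊢ ∅
Trace ⟨bb⟩ through P, begin at {u0}:
  step 1 (b): {u1, u2}
  step 2 (b): {u3}
  — P admits the full trace.
Trace ⟨bb⟩ through Q, begin at {v0}:
  step 1 (b): {v2}
  step 2 (b): ∅  — Q cannot continue

bb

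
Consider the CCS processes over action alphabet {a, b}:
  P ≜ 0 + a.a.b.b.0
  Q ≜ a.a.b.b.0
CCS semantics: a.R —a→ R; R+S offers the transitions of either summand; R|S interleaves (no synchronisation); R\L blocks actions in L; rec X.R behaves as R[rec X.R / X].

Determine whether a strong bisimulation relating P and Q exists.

YES

P's transition system — 5 states:
  s0 = 0 + a.a.b.b.0 has moves --a--▸ s1
  s1 = a.b.b.0 has moves --a--▸ s2
  s2 = b.b.0 has moves --b--▸ s3
  s3 = b.0 has moves --b--▸ s4
  s4 = 0 has moves ·
Q's transition system — 5 states:
  t0 = a.a.b.b.0 has moves --a--▸ t1
  t1 = a.b.b.0 has moves --a--▸ t2
  t2 = b.b.0 has moves --b--▸ t3
  t3 = b.0 has moves --b--▸ t4
  t4 = 0 has moves ·
Partition-refinement fixed point:
  B0 = {s0, t0}
  B1 = {s1, t1}
  B2 = {s2, t2}
  B3 = {s3, t3}
  B4 = {s4, t4}
s0 ∈ B0, t0 ∈ B0 → same block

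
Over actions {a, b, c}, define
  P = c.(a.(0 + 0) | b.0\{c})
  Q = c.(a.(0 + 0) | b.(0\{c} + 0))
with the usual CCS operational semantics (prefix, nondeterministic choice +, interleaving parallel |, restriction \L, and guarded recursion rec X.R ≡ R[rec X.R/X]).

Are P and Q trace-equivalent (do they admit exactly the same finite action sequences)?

Reachable graph of P (5 states):
  u0 = c.(a.(0 + 0) | b.0\{c}) :: =c=> u1
  u1 = a.(0 + 0) | b.0\{c} :: =a=> u2, =b=> u3
  u2 = (0 + 0) | b.0\{c} :: =b=> u4
  u3 = a.(0 + 0) | 0\{c} :: =a=> u4
  u4 = (0 + 0) | 0\{c} :: ·
Reachable graph of Q (5 states):
  v0 = c.(a.(0 + 0) | b.(0\{c} + 0)) :: =c=> v1
  v1 = a.(0 + 0) | b.(0\{c} + 0) :: =a=> v2, =b=> v3
  v2 = (0 + 0) | b.(0\{c} + 0) :: =b=> v4
  v3 = a.(0 + 0) | (0\{c} + 0) :: =a=> v4
  v4 = (0 + 0) | (0\{c} + 0) :: ·
Partition-refinement fixed point:
  B0 = {u0, v0}
  B1 = {u1, v1}
  B2 = {u2, v2}
  B3 = {u4, v4}
  B4 = {u3, v3}
u0 ∈ B0, v0 ∈ B0 → same block
Bisimilar ⇒ trace-equivalent.

trace-equivalent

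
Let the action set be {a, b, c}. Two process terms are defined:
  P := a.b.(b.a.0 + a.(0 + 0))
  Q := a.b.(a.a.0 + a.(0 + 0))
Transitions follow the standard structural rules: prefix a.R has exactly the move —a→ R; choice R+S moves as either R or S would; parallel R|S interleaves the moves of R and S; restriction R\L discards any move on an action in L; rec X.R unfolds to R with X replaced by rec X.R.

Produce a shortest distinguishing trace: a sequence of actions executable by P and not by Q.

Reachable graph of P (6 states):
  u0 = a.b.(b.a.0 + a.(0 + 0)) :: =a=> u1
  u1 = b.(b.a.0 + a.(0 + 0)) :: =b=> u2
  u2 = b.a.0 + a.(0 + 0) :: =a=> u3, =b=> u4
  u3 = 0 + 0 :: ∅
  u4 = a.0 :: =a=> u5
  u5 = 0 :: ∅
Reachable graph of Q (6 states):
  v0 = a.b.(a.a.0 + a.(0 + 0)) :: =a=> v1
  v1 = b.(a.a.0 + a.(0 + 0)) :: =b=> v2
  v2 = a.a.0 + a.(0 + 0) :: =a=> v3, =a=> v4
  v3 = 0 + 0 :: ∅
  v4 = a.0 :: =a=> v5
  v5 = 0 :: ∅
Run σ = ⟨abb⟩ on P: start {u0}
  step 1 (a): {u1}
  step 2 (b): {u2}
  step 3 (b): {u4}
  P completes σ.
Run σ = ⟨abb⟩ on Q: start {v0}
  step 1 (a): {v1}
  step 2 (b): {v2}
  step 3 (b): ∅ (Q stuck)

abb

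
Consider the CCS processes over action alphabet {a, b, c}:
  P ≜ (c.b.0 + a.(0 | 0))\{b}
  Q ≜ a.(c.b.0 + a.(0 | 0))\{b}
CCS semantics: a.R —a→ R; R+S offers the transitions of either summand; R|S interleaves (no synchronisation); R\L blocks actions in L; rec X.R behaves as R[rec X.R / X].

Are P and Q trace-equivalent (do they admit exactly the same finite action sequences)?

P's transition system — 3 states:
  u0 = (c.b.0 + a.(0 | 0))\{b} ⊢ -a-> u1, -c-> u2
  u1 = (0 | 0)\{b} ⊢ (no moves)
  u2 = (b.0)\{b} ⊢ (no moves)
Q's transition system — 4 states:
  v0 = a.(c.b.0 + a.(0 | 0))\{b} ⊢ -a-> v1
  v1 = (c.b.0 + a.(0 | 0))\{b} ⊢ -a-> v2, -c-> v3
  v2 = (0 | 0)\{b} ⊢ (no moves)
  v3 = (b.0)\{b} ⊢ (no moves)
Run σ = ⟨c⟩ on P: start {u0}
  [1] c ⇒ {u2}
  — P admits the full trace.
Run σ = ⟨c⟩ on Q: start {v0}
  [1] c ⇒ ∅  — Q cannot continue

NO — witness ⟨c⟩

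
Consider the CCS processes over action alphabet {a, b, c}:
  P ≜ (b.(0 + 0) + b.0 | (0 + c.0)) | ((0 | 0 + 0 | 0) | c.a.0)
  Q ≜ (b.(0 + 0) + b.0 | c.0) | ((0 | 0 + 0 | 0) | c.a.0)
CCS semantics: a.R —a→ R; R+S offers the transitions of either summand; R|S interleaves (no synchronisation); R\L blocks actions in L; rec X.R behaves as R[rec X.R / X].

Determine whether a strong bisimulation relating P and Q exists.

Reachable graph of P (15 states):
  m0 = (b.(0 + 0) + b.0 | (0 + c.0)) | ((0 | 0 + 0 | 0) | c.a.0) → ··b··> m1, ··b··> m2, ··c··> m3, ··c··> m4
  m1 = (0 + 0) | ((0 | 0 + 0 | 0) | c.a.0) → ··c··> m5
  m2 = 0 | (0 + c.0) | ((0 | 0 + 0 | 0) | c.a.0) → ··c··> m6, ··c··> m7
  m3 = (b.(0 + 0) + b.0 | (0 + c.0)) | ((0 | 0 + 0 | 0) | a.0) → ··a··> m8, ··b··> m5, ··b··> m6, ··c··> m9
  m4 = b.0 | 0 | ((0 | 0 + 0 | 0) | c.a.0) → ··b··> m7, ··c··> m9
  m5 = (0 + 0) | ((0 | 0 + 0 | 0) | a.0) → ··a··> m10
  m6 = 0 | (0 + c.0) | ((0 | 0 + 0 | 0) | a.0) → ··a··> m11, ··c··> m12
  m7 = 0 | 0 | ((0 | 0 + 0 | 0) | c.a.0) → ··c··> m12
  m8 = (b.(0 + 0) + b.0 | (0 + c.0)) | ((0 | 0 + 0 | 0) | 0) → ··b··> m10, ··b··> m11, ··c··> m13
  m9 = b.0 | 0 | ((0 | 0 + 0 | 0) | a.0) → ··a··> m13, ··b··> m12
  m10 = (0 + 0) | ((0 | 0 + 0 | 0) | 0) → stopped
  m11 = 0 | (0 + c.0) | ((0 | 0 + 0 | 0) | 0) → ··c··> m14
  m12 = 0 | 0 | ((0 | 0 + 0 | 0) | a.0) → ··a··> m14
  m13 = b.0 | 0 | ((0 | 0 + 0 | 0) | 0) → ··b··> m14
  m14 = 0 | 0 | ((0 | 0 + 0 | 0) | 0) → stopped
Reachable graph of Q (15 states):
  n0 = (b.(0 + 0) + b.0 | c.0) | ((0 | 0 + 0 | 0) | c.a.0) → ··b··> n1, ··b··> n2, ··c··> n3, ··c··> n4
  n1 = (0 + 0) | ((0 | 0 + 0 | 0) | c.a.0) → ··c··> n5
  n2 = 0 | c.0 | ((0 | 0 + 0 | 0) | c.a.0) → ··c··> n6, ··c··> n7
  n3 = (b.(0 + 0) + b.0 | c.0) | ((0 | 0 + 0 | 0) | a.0) → ··a··> n8, ··b··> n5, ··b··> n7, ··c··> n9
  n4 = b.0 | 0 | ((0 | 0 + 0 | 0) | c.a.0) → ··b··> n6, ··c··> n9
  n5 = (0 + 0) | ((0 | 0 + 0 | 0) | a.0) → ··a··> n10
  n6 = 0 | 0 | ((0 | 0 + 0 | 0) | c.a.0) → ··c··> n11
  n7 = 0 | c.0 | ((0 | 0 + 0 | 0) | a.0) → ··a··> n12, ··c··> n11
  n8 = (b.(0 + 0) + b.0 | c.0) | ((0 | 0 + 0 | 0) | 0) → ··b··> n10, ··b··> n12, ··c··> n13
  n9 = b.0 | 0 | ((0 | 0 + 0 | 0) | a.0) → ··a··> n13, ··b··> n11
  n10 = (0 + 0) | ((0 | 0 + 0 | 0) | 0) → stopped
  n11 = 0 | 0 | ((0 | 0 + 0 | 0) | a.0) → ··a··> n14
  n12 = 0 | c.0 | ((0 | 0 + 0 | 0) | 0) → ··c··> n14
  n13 = b.0 | 0 | ((0 | 0 + 0 | 0) | 0) → ··b··> n14
  n14 = 0 | 0 | ((0 | 0 + 0 | 0) | 0) → stopped
Coarsest stable partition (strong bisimilarity classes):
  B0 = {m0, n0}
  B1 = {m1, m7, n1, n6}
  B2 = {m12, m5, n11, n5}
  B3 = {m10, m14, n10, n14}
  B4 = {m2, n2}
  B5 = {m6, n7}
  B6 = {m11, n12}
  B7 = {m3, n3}
  B8 = {m8, n8}
  B9 = {m13, n13}
  B10 = {m9, n9}
  B11 = {m4, n4}
m0 ∈ B0, n0 ∈ B0 → same block

YES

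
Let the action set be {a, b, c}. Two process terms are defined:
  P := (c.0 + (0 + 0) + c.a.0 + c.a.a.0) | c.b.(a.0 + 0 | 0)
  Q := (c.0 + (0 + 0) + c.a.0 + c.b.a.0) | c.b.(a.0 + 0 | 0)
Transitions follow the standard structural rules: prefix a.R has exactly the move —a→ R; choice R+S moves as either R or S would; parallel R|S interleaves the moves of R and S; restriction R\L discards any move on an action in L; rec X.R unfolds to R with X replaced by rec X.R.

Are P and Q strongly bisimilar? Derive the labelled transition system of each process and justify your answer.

LTS(P): 16 reachable states
  u0 = (c.0 + (0 + 0) + c.a.0 + c.a.a.0) | c.b.(a.0 + 0 | 0) | ··c··> u1, ··c··> u2, ··c··> u3, ··c··> u4
  u1 = (c.0 + (0 + 0) + c.a.0 + c.a.a.0) | b.(a.0 + 0 | 0) | ··b··> u5, ··c··> u6, ··c··> u7, ··c··> u8
  u2 = 0 | c.b.(a.0 + 0 | 0) | ··c··> u6
  u3 = a.0 | c.b.(a.0 + 0 | 0) | ··a··> u2, ··c··> u7
  u4 = a.a.0 | c.b.(a.0 + 0 | 0) | ··a··> u3, ··c··> u8
  u5 = (c.0 + (0 + 0) + c.a.0 + c.a.a.0) | (a.0 + 0 | 0) | ··a··> u9, ··c··> u10, ··c··> u11, ··c··> u12
  u6 = 0 | b.(a.0 + 0 | 0) | ··b··> u10
  u7 = a.0 | b.(a.0 + 0 | 0) | ··a··> u6, ··b··> u11
  u8 = a.a.0 | b.(a.0 + 0 | 0) | ··a··> u7, ··b··> u12
  u9 = (c.0 + (0 + 0) + c.a.0 + c.a.a.0) | 0 | ··c··> u13, ··c··> u14, ··c··> u15
  u10 = 0 | (a.0 + 0 | 0) | ··a··> u13
  u11 = a.0 | (a.0 + 0 | 0) | ··a··> u10, ··a··> u14
  u12 = a.a.0 | (a.0 + 0 | 0) | ··a··> u11, ··a··> u15
  u13 = 0 | 0 | (no moves)
  u14 = a.0 | 0 | ··a··> u13
  u15 = a.a.0 | 0 | ··a··> u14
LTS(Q): 16 reachable states
  v0 = (c.0 + (0 + 0) + c.a.0 + c.b.a.0) | c.b.(a.0 + 0 | 0) | ··c··> v1, ··c··> v2, ··c··> v3, ··c··> v4
  v1 = (c.0 + (0 + 0) + c.a.0 + c.b.a.0) | b.(a.0 + 0 | 0) | ··b··> v5, ··c··> v6, ··c··> v7, ··c··> v8
  v2 = 0 | c.b.(a.0 + 0 | 0) | ··c··> v6
  v3 = a.0 | c.b.(a.0 + 0 | 0) | ··a··> v2, ··c··> v7
  v4 = b.a.0 | c.b.(a.0 + 0 | 0) | ··b··> v3, ··c··> v8
  v5 = (c.0 + (0 + 0) + c.a.0 + c.b.a.0) | (a.0 + 0 | 0) | ··a··> v9, ··c··> v10, ··c··> v11, ··c··> v12
  v6 = 0 | b.(a.0 + 0 | 0) | ··b··> v10
  v7 = a.0 | b.(a.0 + 0 | 0) | ··a··> v6, ··b··> v11
  v8 = b.a.0 | b.(a.0 + 0 | 0) | ··b··> v12, ··b··> v7
  v9 = (c.0 + (0 + 0) + c.a.0 + c.b.a.0) | 0 | ··c··> v13, ··c··> v14, ··c··> v15
  v10 = 0 | (a.0 + 0 | 0) | ··a··> v13
  v11 = a.0 | (a.0 + 0 | 0) | ··a··> v10, ··a··> v14
  v12 = b.a.0 | (a.0 + 0 | 0) | ··a··> v15, ··b··> v11
  v13 = 0 | 0 | (no moves)
  v14 = a.0 | 0 | ··a··> v13
  v15 = b.a.0 | 0 | ··b··> v14
Coarsest stable partition (strong bisimilarity classes):
  B0 = {u0}
  B1 = {u1}
  B2 = {u5}
  B3 = {u9}
  B4 = {u11, u15, v11}
  B5 = {u10, u14, v10, v14}
  B6 = {u13, v13}
  B7 = {u12}
  B8 = {u7, v12, v7}
  B9 = {u6, v15, v6}
  B10 = {u8}
  B11 = {u3, v3}
  B12 = {u2, v2}
  B13 = {u4}
  B14 = {v0}
  B15 = {v4}
  B16 = {v8}
  B17 = {v1}
  B18 = {v5}
  B19 = {v9}
u0 ∈ B0, v0 ∈ B14 → different blocks

not bisimilar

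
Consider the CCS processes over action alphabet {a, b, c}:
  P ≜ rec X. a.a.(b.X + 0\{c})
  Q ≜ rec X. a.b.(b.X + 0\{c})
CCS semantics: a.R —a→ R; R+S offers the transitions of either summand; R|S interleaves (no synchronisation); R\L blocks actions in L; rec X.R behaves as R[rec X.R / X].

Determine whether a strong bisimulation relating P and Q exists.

P ≁ Q

P's transition system — 3 states:
  s0 = rec X. a.a.(b.X + 0\{c}) has moves ··a··> s1
  s1 = a.(b.(rec X. a.a.(b.X + 0\{c})) + 0\{c}) has moves ··a··> s2
  s2 = b.(rec X. a.a.(b.X + 0\{c})) + 0\{c} has moves ··b··> s0
Q's transition system — 3 states:
  t0 = rec X. a.b.(b.X + 0\{c}) has moves ··a··> t1
  t1 = b.(b.(rec X. a.b.(b.X + 0\{c})) + 0\{c}) has moves ··b··> t2
  t2 = b.(rec X. a.b.(b.X + 0\{c})) + 0\{c} has moves ··b··> t0
Coarsest stable partition (strong bisimilarity classes):
  B0 = {s0}
  B1 = {s1}
  B2 = {s2}
  B3 = {t0}
  B4 = {t1}
  B5 = {t2}
s0 ∈ B0, t0 ∈ B3 → different blocks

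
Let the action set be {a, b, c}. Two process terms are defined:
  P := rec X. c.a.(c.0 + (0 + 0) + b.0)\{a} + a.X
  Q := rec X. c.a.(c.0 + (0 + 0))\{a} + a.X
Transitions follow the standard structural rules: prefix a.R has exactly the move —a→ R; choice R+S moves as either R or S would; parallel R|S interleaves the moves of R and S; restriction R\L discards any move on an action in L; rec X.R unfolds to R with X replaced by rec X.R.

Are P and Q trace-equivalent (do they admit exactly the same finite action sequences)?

NO — witness ⟨cab⟩

P's transition system — 4 states:
  u0 = rec X. c.a.(c.0 + (0 + 0) + b.0)\{a} + a.X has moves --a--▸ u0, --c--▸ u1
  u1 = a.(c.0 + (0 + 0) + b.0)\{a} has moves --a--▸ u2
  u2 = (c.0 + (0 + 0) + b.0)\{a} has moves --b--▸ u3, --c--▸ u3
  u3 = 0\{a} has moves stopped
Q's transition system — 4 states:
  v0 = rec X. c.a.(c.0 + (0 + 0))\{a} + a.X has moves --a--▸ v0, --c--▸ v1
  v1 = a.(c.0 + (0 + 0))\{a} has moves --a--▸ v2
  v2 = (c.0 + (0 + 0))\{a} has moves --c--▸ v3
  v3 = 0\{a} has moves stopped
Trace ⟨cab⟩ through P, begin at {u0}:
  [1] c ⇒ {u1}
  [2] a ⇒ {u2}
  [3] b ⇒ {u3}
  — P admits the full trace.
Trace ⟨cab⟩ through Q, begin at {v0}:
  [1] c ⇒ {v1}
  [2] a ⇒ {v2}
  [3] b ⇒ no successor for Q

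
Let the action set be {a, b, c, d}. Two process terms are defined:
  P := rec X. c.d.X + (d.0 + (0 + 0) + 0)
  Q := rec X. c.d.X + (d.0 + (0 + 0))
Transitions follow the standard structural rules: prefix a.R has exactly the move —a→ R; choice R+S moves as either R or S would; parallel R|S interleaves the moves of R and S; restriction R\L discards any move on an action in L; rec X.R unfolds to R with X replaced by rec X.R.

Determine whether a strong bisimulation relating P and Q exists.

LTS(P): 3 reachable states
  p0 = rec X. c.d.X + (d.0 + (0 + 0) + 0) :: --c--▸ p1, --d--▸ p2
  p1 = d.(rec X. c.d.X + (d.0 + (0 + 0) + 0)) :: --d--▸ p0
  p2 = 0 :: (no moves)
LTS(Q): 3 reachable states
  q0 = rec X. c.d.X + (d.0 + (0 + 0)) :: --c--▸ q1, --d--▸ q2
  q1 = d.(rec X. c.d.X + (d.0 + (0 + 0))) :: --d--▸ q0
  q2 = 0 :: (no moves)
Bisimilarity quotient blocks:
  B0 = {p0, q0}
  B1 = {p1, q1}
  B2 = {p2, q2}
p0 ∈ B0, q0 ∈ B0 → same block

YES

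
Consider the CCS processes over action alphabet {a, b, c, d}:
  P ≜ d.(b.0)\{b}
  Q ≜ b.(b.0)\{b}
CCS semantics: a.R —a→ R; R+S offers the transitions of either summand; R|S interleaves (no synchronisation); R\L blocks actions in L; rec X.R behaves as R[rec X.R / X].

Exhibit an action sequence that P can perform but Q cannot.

Reachable graph of P (2 states):
  s0 = d.(b.0)\{b} :: --d--▸ s1
  s1 = (b.0)\{b} :: ·
Reachable graph of Q (2 states):
  t0 = b.(b.0)\{b} :: --b--▸ t1
  t1 = (b.0)\{b} :: ·
Trace ⟨d⟩ through P, begin at {s0}:
  [1] d ⇒ {s1}
  ✓ P
Trace ⟨d⟩ through Q, begin at {t0}:
  [1] d ⇒ ∅  — Q cannot continue

d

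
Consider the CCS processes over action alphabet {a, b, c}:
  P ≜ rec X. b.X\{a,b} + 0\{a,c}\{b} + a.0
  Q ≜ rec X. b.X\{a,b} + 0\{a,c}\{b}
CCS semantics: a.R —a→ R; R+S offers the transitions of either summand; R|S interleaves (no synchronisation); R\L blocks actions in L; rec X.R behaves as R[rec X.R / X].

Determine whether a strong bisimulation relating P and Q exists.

LTS(P): 3 reachable states
  p0 = rec X. b.X\{a,b} + 0\{a,c}\{b} + a.0 :: --a--▸ p1, --b--▸ p2
  p1 = 0 :: deadlocked
  p2 = (rec X. b.X\{a,b} + 0\{a,c}\{b} + a.0)\{a,b} :: deadlocked
LTS(Q): 2 reachable states
  q0 = rec X. b.X\{a,b} + 0\{a,c}\{b} :: --b--▸ q1
  q1 = (rec X. b.X\{a,b} + 0\{a,c}\{b})\{a,b} :: deadlocked
Partition-refinement fixed point:
  B0 = {p0}
  B1 = {p1, p2, q1}
  B2 = {q0}
p0 ∈ B0, q0 ∈ B2 → different blocks

NO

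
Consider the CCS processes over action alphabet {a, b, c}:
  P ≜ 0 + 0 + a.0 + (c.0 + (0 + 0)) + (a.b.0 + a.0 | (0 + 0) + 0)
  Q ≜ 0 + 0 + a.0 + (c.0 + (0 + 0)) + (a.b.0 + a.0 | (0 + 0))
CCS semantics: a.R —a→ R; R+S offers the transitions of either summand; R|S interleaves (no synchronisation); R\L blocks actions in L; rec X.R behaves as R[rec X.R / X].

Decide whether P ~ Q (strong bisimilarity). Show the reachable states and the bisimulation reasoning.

P ~ Q

Reachable graph of P (4 states):
  u0 = 0 + 0 + a.0 + (c.0 + (0 + 0)) + (a.b.0 + a.0 | (0 + 0) + 0) | =a=> u1, =a=> u2, =a=> u3, =c=> u1
  u1 = 0 | (no moves)
  u2 = 0 | (0 + 0) | (no moves)
  u3 = b.0 | =b=> u1
Reachable graph of Q (4 states):
  v0 = 0 + 0 + a.0 + (c.0 + (0 + 0)) + (a.b.0 + a.0 | (0 + 0)) | =a=> v1, =a=> v2, =a=> v3, =c=> v1
  v1 = 0 | (no moves)
  v2 = 0 | (0 + 0) | (no moves)
  v3 = b.0 | =b=> v1
Coarsest stable partition (strong bisimilarity classes):
  B0 = {u0, v0}
  B1 = {u1, u2, v1, v2}
  B2 = {u3, v3}
u0 ∈ B0, v0 ∈ B0 → same block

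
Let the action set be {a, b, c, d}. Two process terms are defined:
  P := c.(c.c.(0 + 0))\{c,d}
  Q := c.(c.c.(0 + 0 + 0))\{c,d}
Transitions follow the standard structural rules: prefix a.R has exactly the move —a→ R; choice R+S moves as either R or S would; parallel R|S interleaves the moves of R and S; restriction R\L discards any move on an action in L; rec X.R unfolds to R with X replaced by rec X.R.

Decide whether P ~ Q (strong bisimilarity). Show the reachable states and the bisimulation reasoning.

P ~ Q

Reachable graph of P (2 states):
  m0 = c.(c.c.(0 + 0))\{c,d} | =c=> m1
  m1 = (c.c.(0 + 0))\{c,d} | ∅
Reachable graph of Q (2 states):
  n0 = c.(c.c.(0 + 0 + 0))\{c,d} | =c=> n1
  n1 = (c.c.(0 + 0 + 0))\{c,d} | ∅
Coarsest stable partition (strong bisimilarity classes):
  B0 = {m0, n0}
  B1 = {m1, n1}
m0 ∈ B0, n0 ∈ B0 → same block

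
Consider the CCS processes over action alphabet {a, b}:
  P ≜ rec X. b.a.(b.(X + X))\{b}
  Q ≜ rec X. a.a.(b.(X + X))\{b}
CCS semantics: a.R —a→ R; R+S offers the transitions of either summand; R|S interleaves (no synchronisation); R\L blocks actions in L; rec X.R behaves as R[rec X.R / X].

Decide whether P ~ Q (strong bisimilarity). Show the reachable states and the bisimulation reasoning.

not bisimilar

P's transition system — 3 states:
  u0 = rec X. b.a.(b.(X + X))\{b} | ··b··> u1
  u1 = a.(b.((rec X. b.a.(b.(X + X))\{b}) + (rec X. b.a.(b.(X + X))\{b})))\{b} | ··a··> u2
  u2 = (b.((rec X. b.a.(b.(X + X))\{b}) + (rec X. b.a.(b.(X + X))\{b})))\{b} | ·
Q's transition system — 3 states:
  v0 = rec X. a.a.(b.(X + X))\{b} | ··a··> v1
  v1 = a.(b.((rec X. a.a.(b.(X + X))\{b}) + (rec X. a.a.(b.(X + X))\{b})))\{b} | ··a··> v2
  v2 = (b.((rec X. a.a.(b.(X + X))\{b}) + (rec X. a.a.(b.(X + X))\{b})))\{b} | ·
Bisimilarity quotient blocks:
  B0 = {u0}
  B1 = {u1, v1}
  B2 = {u2, v2}
  B3 = {v0}
u0 ∈ B0, v0 ∈ B3 → different blocks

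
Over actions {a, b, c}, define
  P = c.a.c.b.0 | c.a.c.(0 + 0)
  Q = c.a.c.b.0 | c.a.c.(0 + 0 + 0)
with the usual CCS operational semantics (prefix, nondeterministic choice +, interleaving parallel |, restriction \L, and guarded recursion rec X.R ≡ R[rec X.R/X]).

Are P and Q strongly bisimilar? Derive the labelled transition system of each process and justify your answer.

YES

LTS(P): 20 reachable states
  m0 = c.a.c.b.0 | c.a.c.(0 + 0) has moves =c=> m1, =c=> m2
  m1 = a.c.b.0 | c.a.c.(0 + 0) has moves =a=> m3, =c=> m4
  m2 = c.a.c.b.0 | a.c.(0 + 0) has moves =a=> m5, =c=> m4
  m3 = c.b.0 | c.a.c.(0 + 0) has moves =c=> m6, =c=> m7
  m4 = a.c.b.0 | a.c.(0 + 0) has moves =a=> m7, =a=> m8
  m5 = c.a.c.b.0 | c.(0 + 0) has moves =c=> m8, =c=> m9
  m6 = b.0 | c.a.c.(0 + 0) has moves =b=> m10, =c=> m11
  m7 = c.b.0 | a.c.(0 + 0) has moves =a=> m12, =c=> m11
  m8 = a.c.b.0 | c.(0 + 0) has moves =a=> m12, =c=> m13
  m9 = c.a.c.b.0 | (0 + 0) has moves =c=> m13
  m10 = 0 | c.a.c.(0 + 0) has moves =c=> m14
  m11 = b.0 | a.c.(0 + 0) has moves =a=> m15, =b=> m14
  m12 = c.b.0 | c.(0 + 0) has moves =c=> m15, =c=> m16
  m13 = a.c.b.0 | (0 + 0) has moves =a=> m16
  m14 = 0 | a.c.(0 + 0) has moves =a=> m17
  m15 = b.0 | c.(0 + 0) has moves =b=> m17, =c=> m18
  m16 = c.b.0 | (0 + 0) has moves =c=> m18
  m17 = 0 | c.(0 + 0) has moves =c=> m19
  m18 = b.0 | (0 + 0) has moves =b=> m19
  m19 = 0 | (0 + 0) has moves ·
LTS(Q): 20 reachable states
  n0 = c.a.c.b.0 | c.a.c.(0 + 0 + 0) has moves =c=> n1, =c=> n2
  n1 = a.c.b.0 | c.a.c.(0 + 0 + 0) has moves =a=> n3, =c=> n4
  n2 = c.a.c.b.0 | a.c.(0 + 0 + 0) has moves =a=> n5, =c=> n4
  n3 = c.b.0 | c.a.c.(0 + 0 + 0) has moves =c=> n6, =c=> n7
  n4 = a.c.b.0 | a.c.(0 + 0 + 0) has moves =a=> n7, =a=> n8
  n5 = c.a.c.b.0 | c.(0 + 0 + 0) has moves =c=> n8, =c=> n9
  n6 = b.0 | c.a.c.(0 + 0 + 0) has moves =b=> n10, =c=> n11
  n7 = c.b.0 | a.c.(0 + 0 + 0) has moves =a=> n12, =c=> n11
  n8 = a.c.b.0 | c.(0 + 0 + 0) has moves =a=> n12, =c=> n13
  n9 = c.a.c.b.0 | (0 + 0 + 0) has moves =c=> n13
  n10 = 0 | c.a.c.(0 + 0 + 0) has moves =c=> n14
  n11 = b.0 | a.c.(0 + 0 + 0) has moves =a=> n15, =b=> n14
  n12 = c.b.0 | c.(0 + 0 + 0) has moves =c=> n15, =c=> n16
  n13 = a.c.b.0 | (0 + 0 + 0) has moves =a=> n16
  n14 = 0 | a.c.(0 + 0 + 0) has moves =a=> n17
  n15 = b.0 | c.(0 + 0 + 0) has moves =b=> n17, =c=> n18
  n16 = c.b.0 | (0 + 0 + 0) has moves =c=> n18
  n17 = 0 | c.(0 + 0 + 0) has moves =c=> n19
  n18 = b.0 | (0 + 0 + 0) has moves =b=> n19
  n19 = 0 | (0 + 0 + 0) has moves ·
Coarsest stable partition (strong bisimilarity classes):
  B0 = {m0, n0}
  B1 = {m1, n1}
  B2 = {m4, n4}
  B3 = {m7, n7}
  B4 = {m11, n11}
  B5 = {m14, n14}
  B6 = {m17, n17}
  B7 = {m19, n19}
  B8 = {m15, n15}
  B9 = {m18, n18}
  B10 = {m12, n12}
  B11 = {m16, n16}
  B12 = {m8, n8}
  B13 = {m13, n13}
  B14 = {m3, n3}
  B15 = {m6, n6}
  B16 = {m10, n10}
  B17 = {m2, n2}
  B18 = {m5, n5}
  B19 = {m9, n9}
m0 ∈ B0, n0 ∈ B0 → same block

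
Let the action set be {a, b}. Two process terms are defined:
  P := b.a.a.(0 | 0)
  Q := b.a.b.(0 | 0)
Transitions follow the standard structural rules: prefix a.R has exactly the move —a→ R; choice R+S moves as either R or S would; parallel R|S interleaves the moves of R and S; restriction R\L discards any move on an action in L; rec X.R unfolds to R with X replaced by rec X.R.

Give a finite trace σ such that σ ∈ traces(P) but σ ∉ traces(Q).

LTS(P): 4 reachable states
  p0 = b.a.a.(0 | 0) has moves —b→ p1
  p1 = a.a.(0 | 0) has moves —a→ p2
  p2 = a.(0 | 0) has moves —a→ p3
  p3 = 0 | 0 has moves ·
LTS(Q): 4 reachable states
  q0 = b.a.b.(0 | 0) has moves —b→ q1
  q1 = a.b.(0 | 0) has moves —a→ q2
  q2 = b.(0 | 0) has moves —b→ q3
  q3 = 0 | 0 has moves ·
Executing baa from P (initial set {p0}):
  [1] b ⇒ {p1}
  [2] a ⇒ {p2}
  [3] a ⇒ {p3}
  P completes σ.
Executing baa from Q (initial set {q0}):
  [1] b ⇒ {q1}
  [2] a ⇒ {q2}
  [3] a ⇒ ∅ (Q stuck)

baa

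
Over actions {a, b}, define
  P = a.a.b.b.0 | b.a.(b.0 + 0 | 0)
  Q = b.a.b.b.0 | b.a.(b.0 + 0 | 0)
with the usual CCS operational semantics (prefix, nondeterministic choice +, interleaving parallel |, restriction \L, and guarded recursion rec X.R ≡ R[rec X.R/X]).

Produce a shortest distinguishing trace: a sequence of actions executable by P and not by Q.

P's transition system — 20 states:
  u0 = a.a.b.b.0 | b.a.(b.0 + 0 | 0) has moves =a=> u1, =b=> u2
  u1 = a.b.b.0 | b.a.(b.0 + 0 | 0) has moves =a=> u3, =b=> u4
  u2 = a.a.b.b.0 | a.(b.0 + 0 | 0) has moves =a=> u4, =a=> u5
  u3 = b.b.0 | b.a.(b.0 + 0 | 0) has moves =b=> u6, =b=> u7
  u4 = a.b.b.0 | a.(b.0 + 0 | 0) has moves =a=> u7, =a=> u8
  u5 = a.a.b.b.0 | (b.0 + 0 | 0) has moves =a=> u8, =b=> u9
  u6 = b.0 | b.a.(b.0 + 0 | 0) has moves =b=> u10, =b=> u11
  u7 = b.b.0 | a.(b.0 + 0 | 0) has moves =a=> u12, =b=> u11
  u8 = a.b.b.0 | (b.0 + 0 | 0) has moves =a=> u12, =b=> u13
  u9 = a.a.b.b.0 | 0 has moves =a=> u13
  u10 = 0 | b.a.(b.0 + 0 | 0) has moves =b=> u14
  u11 = b.0 | a.(b.0 + 0 | 0) has moves =a=> u15, =b=> u14
  u12 = b.b.0 | (b.0 + 0 | 0) has moves =b=> u15, =b=> u16
  u13 = a.b.b.0 | 0 has moves =a=> u16
  u14 = 0 | a.(b.0 + 0 | 0) has moves =a=> u17
  u15 = b.0 | (b.0 + 0 | 0) has moves =b=> u17, =b=> u18
  u16 = b.b.0 | 0 has moves =b=> u18
  u17 = 0 | (b.0 + 0 | 0) has moves =b=> u19
  u18 = b.0 | 0 has moves =b=> u19
  u19 = 0 | 0 has moves ∅
Q's transition system — 20 states:
  v0 = b.a.b.b.0 | b.a.(b.0 + 0 | 0) has moves =b=> v1, =b=> v2
  v1 = a.b.b.0 | b.a.(b.0 + 0 | 0) has moves =a=> v3, =b=> v4
  v2 = b.a.b.b.0 | a.(b.0 + 0 | 0) has moves =a=> v5, =b=> v4
  v3 = b.b.0 | b.a.(b.0 + 0 | 0) has moves =b=> v6, =b=> v7
  v4 = a.b.b.0 | a.(b.0 + 0 | 0) has moves =a=> v7, =a=> v8
  v5 = b.a.b.b.0 | (b.0 + 0 | 0) has moves =b=> v8, =b=> v9
  v6 = b.0 | b.a.(b.0 + 0 | 0) has moves =b=> v10, =b=> v11
  v7 = b.b.0 | a.(b.0 + 0 | 0) has moves =a=> v12, =b=> v11
  v8 = a.b.b.0 | (b.0 + 0 | 0) has moves =a=> v12, =b=> v13
  v9 = b.a.b.b.0 | 0 has moves =b=> v13
  v10 = 0 | b.a.(b.0 + 0 | 0) has moves =b=> v14
  v11 = b.0 | a.(b.0 + 0 | 0) has moves =a=> v15, =b=> v14
  v12 = b.b.0 | (b.0 + 0 | 0) has moves =b=> v15, =b=> v16
  v13 = a.b.b.0 | 0 has moves =a=> v16
  v14 = 0 | a.(b.0 + 0 | 0) has moves =a=> v17
  v15 = b.0 | (b.0 + 0 | 0) has moves =b=> v17, =b=> v18
  v16 = b.b.0 | 0 has moves =b=> v18
  v17 = 0 | (b.0 + 0 | 0) has moves =b=> v19
  v18 = b.0 | 0 has moves =b=> v19
  v19 = 0 | 0 has moves ∅
Executing a from P (initial set {u0}):
  [1] a ⇒ {u1}
  ✓ P
Executing a from Q (initial set {v0}):
  [1] a ⇒ ∅ (Q stuck)

a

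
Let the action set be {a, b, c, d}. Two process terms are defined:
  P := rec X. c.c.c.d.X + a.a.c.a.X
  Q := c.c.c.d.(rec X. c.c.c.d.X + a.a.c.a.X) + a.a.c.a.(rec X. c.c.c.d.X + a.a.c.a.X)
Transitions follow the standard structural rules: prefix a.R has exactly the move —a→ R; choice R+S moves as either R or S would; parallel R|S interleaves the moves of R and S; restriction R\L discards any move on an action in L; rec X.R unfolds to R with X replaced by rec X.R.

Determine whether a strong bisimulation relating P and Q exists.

YES

LTS(P): 7 reachable states
  p0 = rec X. c.c.c.d.X + a.a.c.a.X → =a=> p1, =c=> p2
  p1 = a.c.a.(rec X. c.c.c.d.X + a.a.c.a.X) → =a=> p3
  p2 = c.c.d.(rec X. c.c.c.d.X + a.a.c.a.X) → =c=> p4
  p3 = c.a.(rec X. c.c.c.d.X + a.a.c.a.X) → =c=> p5
  p4 = c.d.(rec X. c.c.c.d.X + a.a.c.a.X) → =c=> p6
  p5 = a.(rec X. c.c.c.d.X + a.a.c.a.X) → =a=> p0
  p6 = d.(rec X. c.c.c.d.X + a.a.c.a.X) → =d=> p0
LTS(Q): 8 reachable states
  q0 = c.c.c.d.(rec X. c.c.c.d.X + a.a.c.a.X) + a.a.c.a.(rec X. c.c.c.d.X + a.a.c.a.X) → =a=> q1, =c=> q2
  q1 = a.c.a.(rec X. c.c.c.d.X + a.a.c.a.X) → =a=> q3
  q2 = c.c.d.(rec X. c.c.c.d.X + a.a.c.a.X) → =c=> q4
  q3 = c.a.(rec X. c.c.c.d.X + a.a.c.a.X) → =c=> q5
  q4 = c.d.(rec X. c.c.c.d.X + a.a.c.a.X) → =c=> q6
  q5 = a.(rec X. c.c.c.d.X + a.a.c.a.X) → =a=> q7
  q6 = d.(rec X. c.c.c.d.X + a.a.c.a.X) → =d=> q7
  q7 = rec X. c.c.c.d.X + a.a.c.a.X → =a=> q1, =c=> q2
Bisimilarity quotient blocks:
  B0 = {p0, q0, q7}
  B1 = {p2, q2}
  B2 = {p4, q4}
  B3 = {p6, q6}
  B4 = {p1, q1}
  B5 = {p3, q3}
  B6 = {p5, q5}
p0 ∈ B0, q0 ∈ B0 → same block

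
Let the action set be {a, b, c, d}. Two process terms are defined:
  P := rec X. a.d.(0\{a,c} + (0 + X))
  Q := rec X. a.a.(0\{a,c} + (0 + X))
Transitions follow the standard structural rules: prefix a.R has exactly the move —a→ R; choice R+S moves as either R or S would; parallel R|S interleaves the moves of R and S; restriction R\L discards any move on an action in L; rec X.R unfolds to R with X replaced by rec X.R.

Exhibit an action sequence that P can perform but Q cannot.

ad

P's transition system — 3 states:
  s0 = rec X. a.d.(0\{a,c} + (0 + X)) | --a--▸ s1
  s1 = d.(0\{a,c} + (0 + (rec X. a.d.(0\{a,c} + (0 + X))))) | --d--▸ s2
  s2 = 0\{a,c} + (0 + (rec X. a.d.(0\{a,c} + (0 + X)))) | --a--▸ s1
Q's transition system — 3 states:
  t0 = rec X. a.a.(0\{a,c} + (0 + X)) | --a--▸ t1
  t1 = a.(0\{a,c} + (0 + (rec X. a.a.(0\{a,c} + (0 + X))))) | --a--▸ t2
  t2 = 0\{a,c} + (0 + (rec X. a.a.(0\{a,c} + (0 + X)))) | --a--▸ t1
Run σ = ⟨ad⟩ on P: start {s0}
  after a @ step 1: {s1}
  after d @ step 2: {s2}
  — P admits the full trace.
Run σ = ⟨ad⟩ on Q: start {t0}
  after a @ step 1: {t1}
  after d @ step 2: ∅ (Q stuck)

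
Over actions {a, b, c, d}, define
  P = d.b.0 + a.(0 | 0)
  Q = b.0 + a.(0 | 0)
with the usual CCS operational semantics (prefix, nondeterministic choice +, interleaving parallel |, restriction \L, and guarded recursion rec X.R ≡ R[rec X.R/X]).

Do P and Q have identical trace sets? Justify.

NO — witness ⟨d⟩

P's transition system — 4 states:
  s0 = d.b.0 + a.(0 | 0) :: —a→ s1, —d→ s2
  s1 = 0 | 0 :: (no moves)
  s2 = b.0 :: —b→ s3
  s3 = 0 :: (no moves)
Q's transition system — 3 states:
  t0 = b.0 + a.(0 | 0) :: —a→ t1, —b→ t2
  t1 = 0 | 0 :: (no moves)
  t2 = 0 :: (no moves)
Run σ = ⟨d⟩ on P: start {s0}
  after d @ step 1: {s2}
  — P admits the full trace.
Run σ = ⟨d⟩ on Q: start {t0}
  after d @ step 1: no successor for Q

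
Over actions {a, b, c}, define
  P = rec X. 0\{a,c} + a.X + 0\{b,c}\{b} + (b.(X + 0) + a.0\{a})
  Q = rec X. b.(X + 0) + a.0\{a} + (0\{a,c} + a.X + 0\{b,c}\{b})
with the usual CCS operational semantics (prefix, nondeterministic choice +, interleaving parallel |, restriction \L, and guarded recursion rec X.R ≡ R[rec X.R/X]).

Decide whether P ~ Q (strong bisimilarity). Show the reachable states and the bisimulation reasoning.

P ~ Q

LTS(P): 3 reachable states
  s0 = rec X. 0\{a,c} + a.X + 0\{b,c}\{b} + (b.(X + 0) + a.0\{a}) ⊢ -a-> s0, -a-> s1, -b-> s2
  s1 = 0\{a} ⊢ (no moves)
  s2 = (rec X. 0\{a,c} + a.X + 0\{b,c}\{b} + (b.(X + 0) + a.0\{a})) + 0 ⊢ -a-> s0, -a-> s1, -b-> s2
LTS(Q): 3 reachable states
  t0 = rec X. b.(X + 0) + a.0\{a} + (0\{a,c} + a.X + 0\{b,c}\{b}) ⊢ -a-> t0, -a-> t1, -b-> t2
  t1 = 0\{a} ⊢ (no moves)
  t2 = (rec X. b.(X + 0) + a.0\{a} + (0\{a,c} + a.X + 0\{b,c}\{b})) + 0 ⊢ -a-> t0, -a-> t1, -b-> t2
Partition-refinement fixed point:
  B0 = {s0, s2, t0, t2}
  B1 = {s1, t1}
s0 ∈ B0, t0 ∈ B0 → same block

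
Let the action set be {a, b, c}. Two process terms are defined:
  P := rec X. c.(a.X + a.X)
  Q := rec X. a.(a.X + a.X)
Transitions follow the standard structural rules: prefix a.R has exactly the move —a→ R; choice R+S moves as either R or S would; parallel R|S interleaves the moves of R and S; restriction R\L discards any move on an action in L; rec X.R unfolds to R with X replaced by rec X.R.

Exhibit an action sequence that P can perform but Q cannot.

P's transition system — 2 states:
  m0 = rec X. c.(a.X + a.X) → —c→ m1
  m1 = a.(rec X. c.(a.X + a.X)) + a.(rec X. c.(a.X + a.X)) → —a→ m0
Q's transition system — 2 states:
  n0 = rec X. a.(a.X + a.X) → —a→ n1
  n1 = a.(rec X. a.(a.X + a.X)) + a.(rec X. a.(a.X + a.X)) → —a→ n0
Run σ = ⟨c⟩ on P: start {m0}
  [1] c ⇒ {m1}
  ✓ P
Run σ = ⟨c⟩ on Q: start {n0}
  [1] c ⇒ ∅  — Q cannot continue

c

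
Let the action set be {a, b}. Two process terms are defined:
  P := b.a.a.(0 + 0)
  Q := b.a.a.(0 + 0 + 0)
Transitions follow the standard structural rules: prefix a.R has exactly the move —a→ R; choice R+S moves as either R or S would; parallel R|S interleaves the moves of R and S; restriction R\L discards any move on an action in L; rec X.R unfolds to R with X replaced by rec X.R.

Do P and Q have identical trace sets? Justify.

LTS(P): 4 reachable states
  p0 = b.a.a.(0 + 0) :: —b→ p1
  p1 = a.a.(0 + 0) :: —a→ p2
  p2 = a.(0 + 0) :: —a→ p3
  p3 = 0 + 0 :: ·
LTS(Q): 4 reachable states
  q0 = b.a.a.(0 + 0 + 0) :: —b→ q1
  q1 = a.a.(0 + 0 + 0) :: —a→ q2
  q2 = a.(0 + 0 + 0) :: —a→ q3
  q3 = 0 + 0 + 0 :: ·
Coarsest stable partition (strong bisimilarity classes):
  B0 = {p0, q0}
  B1 = {p1, q1}
  B2 = {p2, q2}
  B3 = {p3, q3}
p0 ∈ B0, q0 ∈ B0 → same block
Bisimilar ⇒ trace-equivalent.

trace-equivalent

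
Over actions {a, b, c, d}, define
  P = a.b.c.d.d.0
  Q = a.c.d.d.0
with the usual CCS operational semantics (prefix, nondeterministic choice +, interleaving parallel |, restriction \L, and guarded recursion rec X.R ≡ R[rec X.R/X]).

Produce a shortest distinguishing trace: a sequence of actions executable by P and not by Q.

LTS(P): 6 reachable states
  p0 = a.b.c.d.d.0 → --a--▸ p1
  p1 = b.c.d.d.0 → --b--▸ p2
  p2 = c.d.d.0 → --c--▸ p3
  p3 = d.d.0 → --d--▸ p4
  p4 = d.0 → --d--▸ p5
  p5 = 0 → stopped
LTS(Q): 5 reachable states
  q0 = a.c.d.d.0 → --a--▸ q1
  q1 = c.d.d.0 → --c--▸ q2
  q2 = d.d.0 → --d--▸ q3
  q3 = d.0 → --d--▸ q4
  q4 = 0 → stopped
Run σ = ⟨ab⟩ on P: start {p0}
  [1] a ⇒ {p1}
  [2] b ⇒ {p2}
  ✓ P
Run σ = ⟨ab⟩ on Q: start {q0}
  [1] a ⇒ {q1}
  [2] b ⇒ ∅  — Q cannot continue

ab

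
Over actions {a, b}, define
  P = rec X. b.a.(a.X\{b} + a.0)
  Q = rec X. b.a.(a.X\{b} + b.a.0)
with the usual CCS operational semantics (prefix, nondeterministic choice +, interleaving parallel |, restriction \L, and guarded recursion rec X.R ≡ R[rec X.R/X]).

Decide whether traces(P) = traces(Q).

trace-distinct — witness ⟨bab⟩

LTS(P): 5 reachable states
  s0 = rec X. b.a.(a.X\{b} + a.0) | ··b··> s1
  s1 = a.(a.(rec X. b.a.(a.X\{b} + a.0))\{b} + a.0) | ··a··> s2
  s2 = a.(rec X. b.a.(a.X\{b} + a.0))\{b} + a.0 | ··a··> s3, ··a··> s4
  s3 = (rec X. b.a.(a.X\{b} + a.0))\{b} | ·
  s4 = 0 | ·
LTS(Q): 6 reachable states
  t0 = rec X. b.a.(a.X\{b} + b.a.0) | ··b··> t1
  t1 = a.(a.(rec X. b.a.(a.X\{b} + b.a.0))\{b} + b.a.0) | ··a··> t2
  t2 = a.(rec X. b.a.(a.X\{b} + b.a.0))\{b} + b.a.0 | ··a··> t3, ··b··> t4
  t3 = (rec X. b.a.(a.X\{b} + b.a.0))\{b} | ·
  t4 = a.0 | ··a··> t5
  t5 = 0 | ·
Run σ = ⟨bab⟩ on Q: start {t0}
  after b @ step 1: {t1}
  after a @ step 2: {t2}
  after b @ step 3: {t4}
  Q completes σ.
Run σ = ⟨bab⟩ on P: start {s0}
  after b @ step 1: {s1}
  after a @ step 2: {s2}
  after b @ step 3: no successor for P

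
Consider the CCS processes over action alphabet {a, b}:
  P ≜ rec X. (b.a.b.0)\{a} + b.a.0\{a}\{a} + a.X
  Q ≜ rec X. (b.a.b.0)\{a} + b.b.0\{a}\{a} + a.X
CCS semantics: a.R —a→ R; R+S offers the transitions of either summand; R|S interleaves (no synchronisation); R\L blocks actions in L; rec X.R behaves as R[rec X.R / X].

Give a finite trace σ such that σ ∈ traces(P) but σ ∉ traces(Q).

ba

P's transition system — 4 states:
  s0 = rec X. (b.a.b.0)\{a} + b.a.0\{a}\{a} + a.X | -a-> s0, -b-> s1, -b-> s2
  s1 = (a.b.0)\{a} | stopped
  s2 = a.0\{a}\{a} | -a-> s3
  s3 = 0\{a}\{a} | stopped
Q's transition system — 4 states:
  t0 = rec X. (b.a.b.0)\{a} + b.b.0\{a}\{a} + a.X | -a-> t0, -b-> t1, -b-> t2
  t1 = (a.b.0)\{a} | stopped
  t2 = b.0\{a}\{a} | -b-> t3
  t3 = 0\{a}\{a} | stopped
Executing ba from P (initial set {s0}):
  after b @ step 1: {s1, s2}
  after a @ step 2: {s3}
  P completes σ.
Executing ba from Q (initial set {t0}):
  after b @ step 1: {t1, t2}
  after a @ step 2: ∅  — Q cannot continue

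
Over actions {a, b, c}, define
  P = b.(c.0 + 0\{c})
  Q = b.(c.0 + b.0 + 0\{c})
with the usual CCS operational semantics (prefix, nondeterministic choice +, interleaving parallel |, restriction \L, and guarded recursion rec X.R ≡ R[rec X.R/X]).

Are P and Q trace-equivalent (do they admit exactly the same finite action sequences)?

LTS(P): 3 reachable states
  u0 = b.(c.0 + 0\{c}) → —b→ u1
  u1 = c.0 + 0\{c} → —c→ u2
  u2 = 0 → stopped
LTS(Q): 3 reachable states
  v0 = b.(c.0 + b.0 + 0\{c}) → —b→ v1
  v1 = c.0 + b.0 + 0\{c} → —b→ v2, —c→ v2
  v2 = 0 → stopped
Run σ = ⟨bb⟩ on Q: start {v0}
  [1] b ⇒ {v1}
  [2] b ⇒ {v2}
  Q completes σ.
Run σ = ⟨bb⟩ on P: start {u0}
  [1] b ⇒ {u1}
  [2] b ⇒ no successor for P

trace-distinct — witness ⟨bb⟩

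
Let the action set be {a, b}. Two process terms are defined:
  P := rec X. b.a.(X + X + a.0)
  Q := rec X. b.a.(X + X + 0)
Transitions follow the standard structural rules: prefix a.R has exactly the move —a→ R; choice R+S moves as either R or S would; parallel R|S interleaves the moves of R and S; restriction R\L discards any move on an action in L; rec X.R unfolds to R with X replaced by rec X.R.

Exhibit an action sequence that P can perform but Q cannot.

baa

LTS(P): 4 reachable states
  p0 = rec X. b.a.(X + X + a.0) :: —b→ p1
  p1 = a.((rec X. b.a.(X + X + a.0)) + (rec X. b.a.(X + X + a.0)) + a.0) :: —a→ p2
  p2 = (rec X. b.a.(X + X + a.0)) + (rec X. b.a.(X + X + a.0)) + a.0 :: —a→ p3, —b→ p1
  p3 = 0 :: stopped
LTS(Q): 3 reachable states
  q0 = rec X. b.a.(X + X + 0) :: —b→ q1
  q1 = a.((rec X. b.a.(X + X + 0)) + (rec X. b.a.(X + X + 0)) + 0) :: —a→ q2
  q2 = (rec X. b.a.(X + X + 0)) + (rec X. b.a.(X + X + 0)) + 0 :: —b→ q1
Executing baa from P (initial set {p0}):
  step 1 (b): {p1}
  step 2 (a): {p2}
  step 3 (a): {p3}
  — P admits the full trace.
Executing baa from Q (initial set {q0}):
  step 1 (b): {q1}
  step 2 (a): {q2}
  step 3 (a): ∅  — Q cannot continue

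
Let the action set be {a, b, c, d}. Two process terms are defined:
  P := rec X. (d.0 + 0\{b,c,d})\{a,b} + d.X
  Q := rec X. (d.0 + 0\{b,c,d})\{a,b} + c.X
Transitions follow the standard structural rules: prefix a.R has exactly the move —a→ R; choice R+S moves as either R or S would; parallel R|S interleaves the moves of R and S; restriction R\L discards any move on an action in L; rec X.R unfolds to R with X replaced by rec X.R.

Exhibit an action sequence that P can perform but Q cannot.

dd

P's transition system — 2 states:
  s0 = rec X. (d.0 + 0\{b,c,d})\{a,b} + d.X | ··d··> s0, ··d··> s1
  s1 = 0\{a,b} | ∅
Q's transition system — 2 states:
  t0 = rec X. (d.0 + 0\{b,c,d})\{a,b} + c.X | ··c··> t0, ··d··> t1
  t1 = 0\{a,b} | ∅
Trace ⟨dd⟩ through P, begin at {s0}:
  [1] d ⇒ {s0, s1}
  [2] d ⇒ {s0, s1}
  — P admits the full trace.
Trace ⟨dd⟩ through Q, begin at {t0}:
  [1] d ⇒ {t1}
  [2] d ⇒ ∅ (Q stuck)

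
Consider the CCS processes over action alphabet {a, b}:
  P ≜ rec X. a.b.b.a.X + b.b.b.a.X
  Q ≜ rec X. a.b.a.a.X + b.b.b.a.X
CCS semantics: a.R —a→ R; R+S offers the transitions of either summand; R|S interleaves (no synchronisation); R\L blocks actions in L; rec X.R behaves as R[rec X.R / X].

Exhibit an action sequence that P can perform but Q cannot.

abb

P's transition system — 4 states:
  p0 = rec X. a.b.b.a.X + b.b.b.a.X ⊢ =a=> p1, =b=> p1
  p1 = b.b.a.(rec X. a.b.b.a.X + b.b.b.a.X) ⊢ =b=> p2
  p2 = b.a.(rec X. a.b.b.a.X + b.b.b.a.X) ⊢ =b=> p3
  p3 = a.(rec X. a.b.b.a.X + b.b.b.a.X) ⊢ =a=> p0
Q's transition system — 6 states:
  q0 = rec X. a.b.a.a.X + b.b.b.a.X ⊢ =a=> q1, =b=> q2
  q1 = b.a.a.(rec X. a.b.a.a.X + b.b.b.a.X) ⊢ =b=> q3
  q2 = b.b.a.(rec X. a.b.a.a.X + b.b.b.a.X) ⊢ =b=> q4
  q3 = a.a.(rec X. a.b.a.a.X + b.b.b.a.X) ⊢ =a=> q5
  q4 = b.a.(rec X. a.b.a.a.X + b.b.b.a.X) ⊢ =b=> q5
  q5 = a.(rec X. a.b.a.a.X + b.b.b.a.X) ⊢ =a=> q0
Run σ = ⟨abb⟩ on P: start {p0}
  after a @ step 1: {p1}
  after b @ step 2: {p2}
  after b @ step 3: {p3}
  — P admits the full trace.
Run σ = ⟨abb⟩ on Q: start {q0}
  after a @ step 1: {q1}
  after b @ step 2: {q3}
  after b @ step 3: ∅ (Q stuck)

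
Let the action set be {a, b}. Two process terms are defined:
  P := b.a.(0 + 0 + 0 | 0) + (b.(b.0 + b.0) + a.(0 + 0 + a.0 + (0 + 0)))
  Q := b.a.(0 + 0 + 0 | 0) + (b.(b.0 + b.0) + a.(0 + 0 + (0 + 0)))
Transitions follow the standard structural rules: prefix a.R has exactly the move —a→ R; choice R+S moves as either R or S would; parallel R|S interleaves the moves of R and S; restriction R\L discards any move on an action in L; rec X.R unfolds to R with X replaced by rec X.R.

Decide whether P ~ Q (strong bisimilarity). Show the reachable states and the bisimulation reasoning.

Reachable graph of P (6 states):
  p0 = b.a.(0 + 0 + 0 | 0) + (b.(b.0 + b.0) + a.(0 + 0 + a.0 + (0 + 0))) ⊢ ··a··> p1, ··b··> p2, ··b··> p3
  p1 = 0 + 0 + a.0 + (0 + 0) ⊢ ··a··> p4
  p2 = a.(0 + 0 + 0 | 0) ⊢ ··a··> p5
  p3 = b.0 + b.0 ⊢ ··b··> p4
  p4 = 0 ⊢ stopped
  p5 = 0 + 0 + 0 | 0 ⊢ stopped
Reachable graph of Q (6 states):
  q0 = b.a.(0 + 0 + 0 | 0) + (b.(b.0 + b.0) + a.(0 + 0 + (0 + 0))) ⊢ ··a··> q1, ··b··> q2, ··b··> q3
  q1 = 0 + 0 + (0 + 0) ⊢ stopped
  q2 = a.(0 + 0 + 0 | 0) ⊢ ··a··> q4
  q3 = b.0 + b.0 ⊢ ··b··> q5
  q4 = 0 + 0 + 0 | 0 ⊢ stopped
  q5 = 0 ⊢ stopped
Partition-refinement fixed point:
  B0 = {p0}
  B1 = {p1, p2, q2}
  B2 = {p4, p5, q1, q4, q5}
  B3 = {p3, q3}
  B4 = {q0}
p0 ∈ B0, q0 ∈ B4 → different blocks

not bisimilar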